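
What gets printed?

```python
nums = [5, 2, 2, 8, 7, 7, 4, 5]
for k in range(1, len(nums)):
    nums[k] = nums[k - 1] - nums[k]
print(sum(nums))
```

k=1: nums[1] = 5-2 = 3 → [5, 3, 2, 8, 7, 7, 4, 5]
k=2: nums[2] = 3-2 = 1 → [5, 3, 1, 8, 7, 7, 4, 5]
k=3: nums[3] = 1-8 = -7 → [5, 3, 1, -7, 7, 7, 4, 5]
k=4: nums[4] = (-7)-7 = -14 → [5, 3, 1, -7, -14, 7, 4, 5]
k=5: nums[5] = (-14)-7 = -21 → [5, 3, 1, -7, -14, -21, 4, 5]
k=6: nums[6] = (-21)-4 = -25 → [5, 3, 1, -7, -14, -21, -25, 5]
k=7: nums[7] = (-25)-5 = -30 → [5, 3, 1, -7, -14, -21, -25, -30]
sum = -88

-88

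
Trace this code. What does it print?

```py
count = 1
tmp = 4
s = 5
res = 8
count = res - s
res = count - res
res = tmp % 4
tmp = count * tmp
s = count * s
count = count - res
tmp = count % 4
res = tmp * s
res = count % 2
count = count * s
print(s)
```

15

count = 8-5 = 3
res = 3-8 = -5
res = 4%4 = 0
tmp = 3*4 = 12
s = 3*5 = 15
count = 3-0 = 3
tmp = 3%4 = 3
res = 3*15 = 45
res = 3%2 = 1
count = 3*15 = 45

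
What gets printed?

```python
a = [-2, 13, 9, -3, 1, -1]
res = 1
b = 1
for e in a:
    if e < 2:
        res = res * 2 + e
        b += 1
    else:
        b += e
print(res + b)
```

16

e=-2: <2, res = 1*2+(-2) = 0; b=2
e=13: not <2; b=15
e=9: not <2; b=24
e=-3: <2, res = 0*2+(-3) = -3; b=25
e=1: <2, res = (-3)*2+1 = -5; b=26
e=-1: <2, res = (-5)*2+(-1) = -11; b=27
res+b = (-11)+27 = 16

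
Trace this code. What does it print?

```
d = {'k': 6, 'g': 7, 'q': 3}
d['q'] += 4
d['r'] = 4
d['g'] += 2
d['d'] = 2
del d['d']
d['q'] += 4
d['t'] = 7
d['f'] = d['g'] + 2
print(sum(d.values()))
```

48

d['q'] = 3+4 = 7 → {'k': 6, 'g': 7, 'q': 7}
d['r'] = 4 → {'k': 6, 'g': 7, 'q': 7, 'r': 4}
d['g'] = 7+2 = 9 → {'k': 6, 'g': 9, 'q': 7, 'r': 4}
d['d'] = 2 → {'k': 6, 'g': 9, 'q': 7, 'r': 4, 'd': 2}
del 'd' → {'k': 6, 'g': 9, 'q': 7, 'r': 4}
d['q'] = 7+4 = 11 → {'k': 6, 'g': 9, 'q': 11, 'r': 4}
d['t'] = 7 → {'k': 6, 'g': 9, 'q': 11, 'r': 4, 't': 7}
d['f'] = d['g']+2 = 11 → {'k': 6, 'g': 9, 'q': 11, 'r': 4, 't': 7, 'f': 11}
sum of values = 48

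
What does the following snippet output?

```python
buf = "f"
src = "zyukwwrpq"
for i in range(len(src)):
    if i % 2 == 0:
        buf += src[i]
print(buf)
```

i=0: add 'z' → 'fz'
i=1: skip
i=2: add 'u' → 'fzu'
i=3: skip
i=4: add 'w' → 'fzuw'
i=5: skip
i=6: add 'r' → 'fzuwr'
i=7: skip
i=8: add 'q' → 'fzuwrq'

fzuwrq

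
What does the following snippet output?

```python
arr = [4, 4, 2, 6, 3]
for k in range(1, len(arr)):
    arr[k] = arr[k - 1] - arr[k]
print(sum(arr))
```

-17

k=1: arr[1] = 4-4 = 0 → [4, 0, 2, 6, 3]
k=2: arr[2] = 0-2 = -2 → [4, 0, -2, 6, 3]
k=3: arr[3] = (-2)-6 = -8 → [4, 0, -2, -8, 3]
k=4: arr[4] = (-8)-3 = -11 → [4, 0, -2, -8, -11]
sum = -17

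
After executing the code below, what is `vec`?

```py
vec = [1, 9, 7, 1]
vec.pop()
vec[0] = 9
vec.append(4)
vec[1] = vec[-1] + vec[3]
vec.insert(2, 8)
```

[9, 8, 8, 7, 4]

pop() removes 1 → [1, 9, 7]
vec[0] = 9 → [9, 9, 7]
append 4 → [9, 9, 7, 4]
vec[1] = vec[-1]+vec[3] = 4+4 = 8 → [9, 8, 7, 4]
insert 8 at 2 → [9, 8, 8, 7, 4]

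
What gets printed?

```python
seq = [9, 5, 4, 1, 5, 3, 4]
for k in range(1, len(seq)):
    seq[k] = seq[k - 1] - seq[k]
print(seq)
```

[9, 4, 0, -1, -6, -9, -13]

k=1: seq[1] = 9-5 = 4 → [9, 4, 4, 1, 5, 3, 4]
k=2: seq[2] = 4-4 = 0 → [9, 4, 0, 1, 5, 3, 4]
k=3: seq[3] = 0-1 = -1 → [9, 4, 0, -1, 5, 3, 4]
k=4: seq[4] = (-1)-5 = -6 → [9, 4, 0, -1, -6, 3, 4]
k=5: seq[5] = (-6)-3 = -9 → [9, 4, 0, -1, -6, -9, 4]
k=6: seq[6] = (-9)-4 = -13 → [9, 4, 0, -1, -6, -9, -13]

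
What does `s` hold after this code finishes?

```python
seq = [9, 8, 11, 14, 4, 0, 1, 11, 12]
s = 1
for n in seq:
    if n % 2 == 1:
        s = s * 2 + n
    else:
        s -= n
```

-3

n=9: odd, s = 1*2+9 = 11
n=8: not odd, s = 11-8 = 3
n=11: odd, s = 3*2+11 = 17
n=14: not odd, s = 17-14 = 3
n=4: not odd, s = 3-4 = -1
n=0: not odd, s = (-1)-0 = -1
n=1: odd, s = (-1)*2+1 = -1
n=11: odd, s = (-1)*2+11 = 9
n=12: not odd, s = 9-12 = -3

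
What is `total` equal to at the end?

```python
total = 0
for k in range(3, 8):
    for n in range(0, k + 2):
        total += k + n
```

295

k=3,n=0: total = 0+3 = 3
k=3,n=1: total = 3+4 = 7
k=3,n=2: total = 7+5 = 12
k=3,n=3: total = 12+6 = 18
k=3,n=4: total = 18+7 = 25
k=4,n=0: total = 25+4 = 29
k=4,n=1: total = 29+5 = 34
k=4,n=2: total = 34+6 = 40
k=4,n=3: total = 40+7 = 47
k=4,n=4: total = 47+8 = 55
k=4,n=5: total = 55+9 = 64
k=5,n=0: total = 64+5 = 69
k=5,n=1: total = 69+6 = 75
k=5,n=2: total = 75+7 = 82
k=5,n=3: total = 82+8 = 90
k=5,n=4: total = 90+9 = 99
k=5,n=5: total = 99+10 = 109
k=5,n=6: total = 109+11 = 120
k=6,n=0: total = 120+6 = 126
k=6,n=1: total = 126+7 = 133
k=6,n=2: total = 133+8 = 141
k=6,n=3: total = 141+9 = 150
k=6,n=4: total = 150+10 = 160
k=6,n=5: total = 160+11 = 171
k=6,n=6: total = 171+12 = 183
k=6,n=7: total = 183+13 = 196
k=7,n=0: total = 196+7 = 203
k=7,n=1: total = 203+8 = 211
k=7,n=2: total = 211+9 = 220
k=7,n=3: total = 220+10 = 230
k=7,n=4: total = 230+11 = 241
k=7,n=5: total = 241+12 = 253
k=7,n=6: total = 253+13 = 266
k=7,n=7: total = 266+14 = 280
k=7,n=8: total = 280+15 = 295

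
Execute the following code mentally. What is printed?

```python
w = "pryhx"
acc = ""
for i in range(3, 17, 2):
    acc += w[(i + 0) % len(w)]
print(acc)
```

hpyxrhp

i=3: add w[3]='h' → 'h'
i=5: add w[0]='p' → 'hp'
i=7: add w[2]='y' → 'hpy'
i=9: add w[4]='x' → 'hpyx'
i=11: add w[1]='r' → 'hpyxr'
i=13: add w[3]='h' → 'hpyxrh'
i=15: add w[0]='p' → 'hpyxrhp'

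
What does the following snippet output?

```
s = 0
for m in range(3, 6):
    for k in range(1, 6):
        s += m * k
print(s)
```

m=3,k=1: s = 0+3 = 3
m=3,k=2: s = 3+6 = 9
m=3,k=3: s = 9+9 = 18
m=3,k=4: s = 18+12 = 30
m=3,k=5: s = 30+15 = 45
m=4,k=1: s = 45+4 = 49
m=4,k=2: s = 49+8 = 57
m=4,k=3: s = 57+12 = 69
m=4,k=4: s = 69+16 = 85
m=4,k=5: s = 85+20 = 105
m=5,k=1: s = 105+5 = 110
m=5,k=2: s = 110+10 = 120
m=5,k=3: s = 120+15 = 135
m=5,k=4: s = 135+20 = 155
m=5,k=5: s = 155+25 = 180

180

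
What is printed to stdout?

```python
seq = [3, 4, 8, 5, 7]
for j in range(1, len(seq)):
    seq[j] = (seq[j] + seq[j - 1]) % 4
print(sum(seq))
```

j=1: seq[1] = (4+3)%4 = 3 → [3, 3, 8, 5, 7]
j=2: seq[2] = (8+3)%4 = 3 → [3, 3, 3, 5, 7]
j=3: seq[3] = (5+3)%4 = 0 → [3, 3, 3, 0, 7]
j=4: seq[4] = (7+0)%4 = 3 → [3, 3, 3, 0, 3]
sum = 12

12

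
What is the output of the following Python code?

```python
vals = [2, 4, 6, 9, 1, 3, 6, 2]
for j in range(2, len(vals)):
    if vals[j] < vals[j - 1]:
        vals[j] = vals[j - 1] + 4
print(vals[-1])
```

j=2: 6>=4, unchanged → [2, 4, 6, 9, 1, 3, 6, 2]
j=3: 9>=6, unchanged → [2, 4, 6, 9, 1, 3, 6, 2]
j=4: 1<9, vals[4] = 9+4 = 13 → [2, 4, 6, 9, 13, 3, 6, 2]
j=5: 3<13, vals[5] = 13+4 = 17 → [2, 4, 6, 9, 13, 17, 6, 2]
j=6: 6<17, vals[6] = 17+4 = 21 → [2, 4, 6, 9, 13, 17, 21, 2]
j=7: 2<21, vals[7] = 21+4 = 25 → [2, 4, 6, 9, 13, 17, 21, 25]

25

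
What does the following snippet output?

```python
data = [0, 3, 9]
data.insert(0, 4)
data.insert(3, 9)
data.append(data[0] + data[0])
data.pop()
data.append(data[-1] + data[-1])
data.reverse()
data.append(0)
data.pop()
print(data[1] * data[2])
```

insert 4 at 0 → [4, 0, 3, 9]
insert 9 at 3 → [4, 0, 3, 9, 9]
append data[0]+data[0] = 4+4 = 8 → [4, 0, 3, 9, 9, 8]
pop() removes 8 → [4, 0, 3, 9, 9]
append data[-1]+data[-1] = 9+9 = 18 → [4, 0, 3, 9, 9, 18]
reverse → [18, 9, 9, 3, 0, 4]
append 0 → [18, 9, 9, 3, 0, 4, 0]
pop() removes 0 → [18, 9, 9, 3, 0, 4]
data[1]*data[2] = 9*9 = 81

81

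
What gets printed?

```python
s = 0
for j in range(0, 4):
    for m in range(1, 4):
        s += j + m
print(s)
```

j=0,m=1: s = 0+1 = 1
j=0,m=2: s = 1+2 = 3
j=0,m=3: s = 3+3 = 6
j=1,m=1: s = 6+2 = 8
j=1,m=2: s = 8+3 = 11
j=1,m=3: s = 11+4 = 15
j=2,m=1: s = 15+3 = 18
j=2,m=2: s = 18+4 = 22
j=2,m=3: s = 22+5 = 27
j=3,m=1: s = 27+4 = 31
j=3,m=2: s = 31+5 = 36
j=3,m=3: s = 36+6 = 42

42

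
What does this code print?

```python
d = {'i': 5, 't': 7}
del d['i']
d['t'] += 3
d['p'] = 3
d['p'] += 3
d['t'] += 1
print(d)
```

del 'i' → {'t': 7}
d['t'] = 7+3 = 10 → {'t': 10}
d['p'] = 3 → {'t': 10, 'p': 3}
d['p'] = 3+3 = 6 → {'t': 10, 'p': 6}
d['t'] = 10+1 = 11 → {'t': 11, 'p': 6}

{'t': 11, 'p': 6}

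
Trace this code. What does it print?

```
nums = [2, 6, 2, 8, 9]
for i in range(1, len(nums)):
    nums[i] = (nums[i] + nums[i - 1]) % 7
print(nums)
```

[2, 1, 3, 4, 6]

i=1: nums[1] = (6+2)%7 = 1 → [2, 1, 2, 8, 9]
i=2: nums[2] = (2+1)%7 = 3 → [2, 1, 3, 8, 9]
i=3: nums[3] = (8+3)%7 = 4 → [2, 1, 3, 4, 9]
i=4: nums[4] = (9+4)%7 = 6 → [2, 1, 3, 4, 6]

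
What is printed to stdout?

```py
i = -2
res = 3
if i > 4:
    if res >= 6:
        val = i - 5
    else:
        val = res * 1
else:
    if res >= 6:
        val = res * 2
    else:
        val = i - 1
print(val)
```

-3

i=-2, res=3
i > 4 is False; res >= 6 is False
→ val = i - 1 = -3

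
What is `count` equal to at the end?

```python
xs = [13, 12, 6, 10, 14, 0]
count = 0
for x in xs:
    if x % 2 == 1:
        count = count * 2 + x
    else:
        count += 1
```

18

x=13: odd, count = 0*2+13 = 13
x=12: not odd, count = 13+1 = 14
x=6: not odd, count = 14+1 = 15
x=10: not odd, count = 15+1 = 16
x=14: not odd, count = 16+1 = 17
x=0: not odd, count = 17+1 = 18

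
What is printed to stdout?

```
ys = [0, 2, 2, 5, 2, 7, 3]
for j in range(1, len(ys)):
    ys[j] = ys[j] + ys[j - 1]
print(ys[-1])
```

j=1: ys[1] = 2+0 = 2 → [0, 2, 2, 5, 2, 7, 3]
j=2: ys[2] = 2+2 = 4 → [0, 2, 4, 5, 2, 7, 3]
j=3: ys[3] = 5+4 = 9 → [0, 2, 4, 9, 2, 7, 3]
j=4: ys[4] = 2+9 = 11 → [0, 2, 4, 9, 11, 7, 3]
j=5: ys[5] = 7+11 = 18 → [0, 2, 4, 9, 11, 18, 3]
j=6: ys[6] = 3+18 = 21 → [0, 2, 4, 9, 11, 18, 21]

21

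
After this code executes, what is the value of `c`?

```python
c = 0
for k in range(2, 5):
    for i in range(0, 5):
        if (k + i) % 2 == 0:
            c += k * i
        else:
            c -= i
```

k=2,i=0: even sum, c = 0+0 = 0
k=2,i=1: odd sum, c = 0-1 = -1
k=2,i=2: even sum, c = (-1)+4 = 3
k=2,i=3: odd sum, c = 3-3 = 0
k=2,i=4: even sum, c = 0+8 = 8
k=3,i=0: odd sum, c = 8-0 = 8
k=3,i=1: even sum, c = 8+3 = 11
k=3,i=2: odd sum, c = 11-2 = 9
k=3,i=3: even sum, c = 9+9 = 18
k=3,i=4: odd sum, c = 18-4 = 14
k=4,i=0: even sum, c = 14+0 = 14
k=4,i=1: odd sum, c = 14-1 = 13
k=4,i=2: even sum, c = 13+8 = 21
k=4,i=3: odd sum, c = 21-3 = 18
k=4,i=4: even sum, c = 18+16 = 34

34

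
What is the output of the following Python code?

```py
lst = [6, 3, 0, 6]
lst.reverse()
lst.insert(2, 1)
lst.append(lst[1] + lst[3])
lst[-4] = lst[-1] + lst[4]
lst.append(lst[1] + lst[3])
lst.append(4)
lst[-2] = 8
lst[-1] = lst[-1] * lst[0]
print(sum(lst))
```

59

reverse → [6, 0, 3, 6]
insert 1 at 2 → [6, 0, 1, 3, 6]
append lst[1]+lst[3] = 0+3 = 3 → [6, 0, 1, 3, 6, 3]
lst[-4] = lst[-1]+lst[4] = 3+6 = 9 → [6, 0, 9, 3, 6, 3]
append lst[1]+lst[3] = 0+3 = 3 → [6, 0, 9, 3, 6, 3, 3]
append 4 → [6, 0, 9, 3, 6, 3, 3, 4]
lst[-2] = 8 → [6, 0, 9, 3, 6, 3, 8, 4]
lst[-1] = lst[-1]*lst[0] = 4*6 = 24 → [6, 0, 9, 3, 6, 3, 8, 24]
sum = 59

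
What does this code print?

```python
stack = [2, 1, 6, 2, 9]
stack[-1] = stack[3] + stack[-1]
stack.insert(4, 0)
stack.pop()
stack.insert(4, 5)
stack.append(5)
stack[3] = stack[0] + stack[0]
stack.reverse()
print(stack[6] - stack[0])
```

stack[-1] = stack[3]+stack[-1] = 2+9 = 11 → [2, 1, 6, 2, 11]
insert 0 at 4 → [2, 1, 6, 2, 0, 11]
pop() removes 11 → [2, 1, 6, 2, 0]
insert 5 at 4 → [2, 1, 6, 2, 5, 0]
append 5 → [2, 1, 6, 2, 5, 0, 5]
stack[3] = stack[0]+stack[0] = 2+2 = 4 → [2, 1, 6, 4, 5, 0, 5]
reverse → [5, 0, 5, 4, 6, 1, 2]
stack[6]-stack[0] = 2-5 = -3

-3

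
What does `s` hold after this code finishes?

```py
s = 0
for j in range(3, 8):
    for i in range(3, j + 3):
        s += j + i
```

j=3,i=3: s = 0+6 = 6
j=3,i=4: s = 6+7 = 13
j=3,i=5: s = 13+8 = 21
j=4,i=3: s = 21+7 = 28
j=4,i=4: s = 28+8 = 36
j=4,i=5: s = 36+9 = 45
j=4,i=6: s = 45+10 = 55
j=5,i=3: s = 55+8 = 63
j=5,i=4: s = 63+9 = 72
j=5,i=5: s = 72+10 = 82
j=5,i=6: s = 82+11 = 93
j=5,i=7: s = 93+12 = 105
j=6,i=3: s = 105+9 = 114
j=6,i=4: s = 114+10 = 124
j=6,i=5: s = 124+11 = 135
j=6,i=6: s = 135+12 = 147
j=6,i=7: s = 147+13 = 160
j=6,i=8: s = 160+14 = 174
j=7,i=3: s = 174+10 = 184
j=7,i=4: s = 184+11 = 195
j=7,i=5: s = 195+12 = 207
j=7,i=6: s = 207+13 = 220
j=7,i=7: s = 220+14 = 234
j=7,i=8: s = 234+15 = 249
j=7,i=9: s = 249+16 = 265

265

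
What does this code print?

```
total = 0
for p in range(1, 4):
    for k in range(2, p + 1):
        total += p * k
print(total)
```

p=2,k=2: total = 0+4 = 4
p=3,k=2: total = 4+6 = 10
p=3,k=3: total = 10+9 = 19

19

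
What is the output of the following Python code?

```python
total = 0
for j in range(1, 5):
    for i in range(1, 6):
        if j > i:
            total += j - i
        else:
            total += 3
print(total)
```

52

j=1,i=1: not 1>1, total = 0+3 = 3
j=1,i=2: not 1>2, total = 3+3 = 6
j=1,i=3: not 1>3, total = 6+3 = 9
j=1,i=4: not 1>4, total = 9+3 = 12
j=1,i=5: not 1>5, total = 12+3 = 15
j=2,i=1: 2>1, total = 15+1 = 16
j=2,i=2: not 2>2, total = 16+3 = 19
j=2,i=3: not 2>3, total = 19+3 = 22
j=2,i=4: not 2>4, total = 22+3 = 25
j=2,i=5: not 2>5, total = 25+3 = 28
j=3,i=1: 3>1, total = 28+2 = 30
j=3,i=2: 3>2, total = 30+1 = 31
j=3,i=3: not 3>3, total = 31+3 = 34
j=3,i=4: not 3>4, total = 34+3 = 37
j=3,i=5: not 3>5, total = 37+3 = 40
j=4,i=1: 4>1, total = 40+3 = 43
j=4,i=2: 4>2, total = 43+2 = 45
j=4,i=3: 4>3, total = 45+1 = 46
j=4,i=4: not 4>4, total = 46+3 = 49
j=4,i=5: not 4>5, total = 49+3 = 52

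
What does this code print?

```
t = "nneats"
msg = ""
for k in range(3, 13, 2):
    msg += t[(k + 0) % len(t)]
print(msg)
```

k=3: add t[3]='a' → 'a'
k=5: add t[5]='s' → 'as'
k=7: add t[1]='n' → 'asn'
k=9: add t[3]='a' → 'asna'
k=11: add t[5]='s' → 'asnas'

asnas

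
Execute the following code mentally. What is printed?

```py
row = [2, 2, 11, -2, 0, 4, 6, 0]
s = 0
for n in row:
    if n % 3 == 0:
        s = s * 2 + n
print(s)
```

n=2: not %3==0
n=2: not %3==0
n=11: not %3==0
n=-2: not %3==0
n=0: %3==0, s = 0*2+0 = 0
n=4: not %3==0
n=6: %3==0, s = 0*2+6 = 6
n=0: %3==0, s = 6*2+0 = 12

12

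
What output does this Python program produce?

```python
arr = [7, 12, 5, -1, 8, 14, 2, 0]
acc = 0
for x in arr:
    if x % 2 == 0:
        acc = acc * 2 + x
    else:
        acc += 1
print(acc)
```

x=7: not even, acc = 0+1 = 1
x=12: even, acc = 1*2+12 = 14
x=5: not even, acc = 14+1 = 15
x=-1: not even, acc = 15+1 = 16
x=8: even, acc = 16*2+8 = 40
x=14: even, acc = 40*2+14 = 94
x=2: even, acc = 94*2+2 = 190
x=0: even, acc = 190*2+0 = 380

380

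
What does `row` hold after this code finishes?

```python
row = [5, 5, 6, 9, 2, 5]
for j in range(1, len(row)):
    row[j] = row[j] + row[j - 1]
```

j=1: row[1] = 5+5 = 10 → [5, 10, 6, 9, 2, 5]
j=2: row[2] = 6+10 = 16 → [5, 10, 16, 9, 2, 5]
j=3: row[3] = 9+16 = 25 → [5, 10, 16, 25, 2, 5]
j=4: row[4] = 2+25 = 27 → [5, 10, 16, 25, 27, 5]
j=5: row[5] = 5+27 = 32 → [5, 10, 16, 25, 27, 32]

[5, 10, 16, 25, 27, 32]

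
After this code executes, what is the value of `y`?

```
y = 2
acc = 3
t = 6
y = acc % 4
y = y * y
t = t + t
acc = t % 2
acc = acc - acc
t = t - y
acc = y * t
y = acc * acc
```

729

y = 3%4 = 3
y = 3*3 = 9
t = 6+6 = 12
acc = 12%2 = 0
acc = 0-0 = 0
t = 12-9 = 3
acc = 9*3 = 27
y = 27*27 = 729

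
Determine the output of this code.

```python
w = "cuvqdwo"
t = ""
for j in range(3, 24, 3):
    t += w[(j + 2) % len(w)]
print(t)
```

wudcqov

j=3: add w[5]='w' → 'w'
j=6: add w[1]='u' → 'wu'
j=9: add w[4]='d' → 'wud'
j=12: add w[0]='c' → 'wudc'
j=15: add w[3]='q' → 'wudcq'
j=18: add w[6]='o' → 'wudcqo'
j=21: add w[2]='v' → 'wudcqov'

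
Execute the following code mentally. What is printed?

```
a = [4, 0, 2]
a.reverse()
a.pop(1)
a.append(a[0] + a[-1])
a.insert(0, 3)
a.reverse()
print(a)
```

reverse → [2, 0, 4]
pop(1) removes 0 → [2, 4]
append a[0]+a[-1] = 2+4 = 6 → [2, 4, 6]
insert 3 at 0 → [3, 2, 4, 6]
reverse → [6, 4, 2, 3]

[6, 4, 2, 3]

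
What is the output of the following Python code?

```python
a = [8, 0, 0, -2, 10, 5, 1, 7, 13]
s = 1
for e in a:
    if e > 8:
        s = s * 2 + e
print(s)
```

37

e=8: not >8
e=0: not >8
e=0: not >8
e=-2: not >8
e=10: >8, s = 1*2+10 = 12
e=5: not >8
e=1: not >8
e=7: not >8
e=13: >8, s = 12*2+13 = 37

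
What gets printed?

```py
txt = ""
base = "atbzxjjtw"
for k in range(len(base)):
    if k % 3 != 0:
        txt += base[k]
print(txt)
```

tbxjtw

k=0: skip
k=1: add 't' → 't'
k=2: add 'b' → 'tb'
k=3: skip
k=4: add 'x' → 'tbx'
k=5: add 'j' → 'tbxj'
k=6: skip
k=7: add 't' → 'tbxjt'
k=8: add 'w' → 'tbxjtw'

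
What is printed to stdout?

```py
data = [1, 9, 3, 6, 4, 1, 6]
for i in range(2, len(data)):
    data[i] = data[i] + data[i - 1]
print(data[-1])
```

i=2: data[2] = 3+9 = 12 → [1, 9, 12, 6, 4, 1, 6]
i=3: data[3] = 6+12 = 18 → [1, 9, 12, 18, 4, 1, 6]
i=4: data[4] = 4+18 = 22 → [1, 9, 12, 18, 22, 1, 6]
i=5: data[5] = 1+22 = 23 → [1, 9, 12, 18, 22, 23, 6]
i=6: data[6] = 6+23 = 29 → [1, 9, 12, 18, 22, 23, 29]

29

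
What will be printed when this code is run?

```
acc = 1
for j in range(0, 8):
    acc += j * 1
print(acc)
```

29

j=0: acc = 1+0*1 = 1
j=1: acc = 1+1*1 = 2
j=2: acc = 2+2*1 = 4
j=3: acc = 4+3*1 = 7
j=4: acc = 7+4*1 = 11
j=5: acc = 11+5*1 = 16
j=6: acc = 16+6*1 = 22
j=7: acc = 22+7*1 = 29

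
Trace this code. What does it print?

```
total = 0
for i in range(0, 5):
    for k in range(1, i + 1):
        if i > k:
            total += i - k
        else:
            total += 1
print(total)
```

14

i=1,k=1: not 1>1, total = 0+1 = 1
i=2,k=1: 2>1, total = 1+1 = 2
i=2,k=2: not 2>2, total = 2+1 = 3
i=3,k=1: 3>1, total = 3+2 = 5
i=3,k=2: 3>2, total = 5+1 = 6
i=3,k=3: not 3>3, total = 6+1 = 7
i=4,k=1: 4>1, total = 7+3 = 10
i=4,k=2: 4>2, total = 10+2 = 12
i=4,k=3: 4>3, total = 12+1 = 13
i=4,k=4: not 4>4, total = 13+1 = 14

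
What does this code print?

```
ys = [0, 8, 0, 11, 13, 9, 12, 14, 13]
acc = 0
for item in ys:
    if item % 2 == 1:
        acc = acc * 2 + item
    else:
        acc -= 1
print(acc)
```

119

item=0: not odd, acc = 0-1 = -1
item=8: not odd, acc = (-1)-1 = -2
item=0: not odd, acc = (-2)-1 = -3
item=11: odd, acc = (-3)*2+11 = 5
item=13: odd, acc = 5*2+13 = 23
item=9: odd, acc = 23*2+9 = 55
item=12: not odd, acc = 55-1 = 54
item=14: not odd, acc = 54-1 = 53
item=13: odd, acc = 53*2+13 = 119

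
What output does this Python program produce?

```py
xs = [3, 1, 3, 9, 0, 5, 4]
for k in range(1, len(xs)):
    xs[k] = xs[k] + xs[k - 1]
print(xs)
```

k=1: xs[1] = 1+3 = 4 → [3, 4, 3, 9, 0, 5, 4]
k=2: xs[2] = 3+4 = 7 → [3, 4, 7, 9, 0, 5, 4]
k=3: xs[3] = 9+7 = 16 → [3, 4, 7, 16, 0, 5, 4]
k=4: xs[4] = 0+16 = 16 → [3, 4, 7, 16, 16, 5, 4]
k=5: xs[5] = 5+16 = 21 → [3, 4, 7, 16, 16, 21, 4]
k=6: xs[6] = 4+21 = 25 → [3, 4, 7, 16, 16, 21, 25]

[3, 4, 7, 16, 16, 21, 25]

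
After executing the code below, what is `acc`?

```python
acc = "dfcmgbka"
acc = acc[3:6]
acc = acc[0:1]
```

'm'

slice [3:6] → 'mgb'
slice [0:1] → 'm'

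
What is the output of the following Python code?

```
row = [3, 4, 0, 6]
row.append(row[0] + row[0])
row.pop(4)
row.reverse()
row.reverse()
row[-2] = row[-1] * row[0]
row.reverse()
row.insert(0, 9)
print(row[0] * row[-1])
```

append row[0]+row[0] = 3+3 = 6 → [3, 4, 0, 6, 6]
pop(4) removes 6 → [3, 4, 0, 6]
reverse → [6, 0, 4, 3]
reverse → [3, 4, 0, 6]
row[-2] = row[-1]*row[0] = 6*3 = 18 → [3, 4, 18, 6]
reverse → [6, 18, 4, 3]
insert 9 at 0 → [9, 6, 18, 4, 3]
row[0]*row[-1] = 9*3 = 27

27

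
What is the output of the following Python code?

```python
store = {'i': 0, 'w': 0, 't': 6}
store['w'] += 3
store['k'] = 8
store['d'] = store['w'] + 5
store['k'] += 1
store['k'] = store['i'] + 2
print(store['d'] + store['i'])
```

store['w'] = 0+3 = 3 → {'i': 0, 'w': 3, 't': 6}
store['k'] = 8 → {'i': 0, 'w': 3, 't': 6, 'k': 8}
store['d'] = store['w']+5 = 8 → {'i': 0, 'w': 3, 't': 6, 'k': 8, 'd': 8}
store['k'] = 8+1 = 9 → {'i': 0, 'w': 3, 't': 6, 'k': 9, 'd': 8}
store['k'] = store['i']+2 = 2 → {'i': 0, 'w': 3, 't': 6, 'k': 2, 'd': 8}
store['d']+store['i'] = 8+0 = 8

8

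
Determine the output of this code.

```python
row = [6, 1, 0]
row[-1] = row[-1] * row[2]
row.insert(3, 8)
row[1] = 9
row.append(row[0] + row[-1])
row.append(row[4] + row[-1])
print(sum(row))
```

65

row[-1] = row[-1]*row[2] = 0*0 = 0 → [6, 1, 0]
insert 8 at 3 → [6, 1, 0, 8]
row[1] = 9 → [6, 9, 0, 8]
append row[0]+row[-1] = 6+8 = 14 → [6, 9, 0, 8, 14]
append row[4]+row[-1] = 14+14 = 28 → [6, 9, 0, 8, 14, 28]
sum = 65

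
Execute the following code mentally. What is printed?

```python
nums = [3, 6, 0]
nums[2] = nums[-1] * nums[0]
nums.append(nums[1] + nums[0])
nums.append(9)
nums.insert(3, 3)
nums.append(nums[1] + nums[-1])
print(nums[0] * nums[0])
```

9

nums[2] = nums[-1]*nums[0] = 0*3 = 0 → [3, 6, 0]
append nums[1]+nums[0] = 6+3 = 9 → [3, 6, 0, 9]
append 9 → [3, 6, 0, 9, 9]
insert 3 at 3 → [3, 6, 0, 3, 9, 9]
append nums[1]+nums[-1] = 6+9 = 15 → [3, 6, 0, 3, 9, 9, 15]
nums[0]*nums[0] = 3*3 = 9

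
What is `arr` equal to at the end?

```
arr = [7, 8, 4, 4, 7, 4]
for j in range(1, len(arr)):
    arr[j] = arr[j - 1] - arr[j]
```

j=1: arr[1] = 7-8 = -1 → [7, -1, 4, 4, 7, 4]
j=2: arr[2] = (-1)-4 = -5 → [7, -1, -5, 4, 7, 4]
j=3: arr[3] = (-5)-4 = -9 → [7, -1, -5, -9, 7, 4]
j=4: arr[4] = (-9)-7 = -16 → [7, -1, -5, -9, -16, 4]
j=5: arr[5] = (-16)-4 = -20 → [7, -1, -5, -9, -16, -20]

[7, -1, -5, -9, -16, -20]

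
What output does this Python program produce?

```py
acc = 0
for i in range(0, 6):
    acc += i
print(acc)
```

15

i=0: acc = 0+0 = 0
i=1: acc = 0+1 = 1
i=2: acc = 1+2 = 3
i=3: acc = 3+3 = 6
i=4: acc = 6+4 = 10
i=5: acc = 10+5 = 15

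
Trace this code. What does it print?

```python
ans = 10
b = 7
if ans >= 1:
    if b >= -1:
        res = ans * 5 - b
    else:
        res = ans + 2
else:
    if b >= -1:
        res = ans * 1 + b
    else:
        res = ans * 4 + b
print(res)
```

ans=10, b=7
ans >= 1 is True; b >= -1 is True
→ res = ans * 5 - b = 43

43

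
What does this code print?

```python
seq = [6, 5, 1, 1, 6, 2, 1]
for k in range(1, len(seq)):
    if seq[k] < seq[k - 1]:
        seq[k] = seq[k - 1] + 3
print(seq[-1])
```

24

k=1: 5<6, seq[1] = 6+3 = 9 → [6, 9, 1, 1, 6, 2, 1]
k=2: 1<9, seq[2] = 9+3 = 12 → [6, 9, 12, 1, 6, 2, 1]
k=3: 1<12, seq[3] = 12+3 = 15 → [6, 9, 12, 15, 6, 2, 1]
k=4: 6<15, seq[4] = 15+3 = 18 → [6, 9, 12, 15, 18, 2, 1]
k=5: 2<18, seq[5] = 18+3 = 21 → [6, 9, 12, 15, 18, 21, 1]
k=6: 1<21, seq[6] = 21+3 = 24 → [6, 9, 12, 15, 18, 21, 24]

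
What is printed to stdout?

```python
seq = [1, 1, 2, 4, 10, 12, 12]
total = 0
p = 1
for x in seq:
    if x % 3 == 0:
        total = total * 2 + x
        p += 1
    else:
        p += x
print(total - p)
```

15

x=1: not %3==0; p=2
x=1: not %3==0; p=3
x=2: not %3==0; p=5
x=4: not %3==0; p=9
x=10: not %3==0; p=19
x=12: %3==0, total = 0*2+12 = 12; p=20
x=12: %3==0, total = 12*2+12 = 36; p=21
total-p = 36-21 = 15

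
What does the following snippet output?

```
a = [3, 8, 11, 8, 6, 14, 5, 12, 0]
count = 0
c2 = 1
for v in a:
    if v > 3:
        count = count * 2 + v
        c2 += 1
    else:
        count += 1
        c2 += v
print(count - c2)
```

v=3: not >3, count = 0+1 = 1; c2=4
v=8: >3, count = 1*2+8 = 10; c2=5
v=11: >3, count = 10*2+11 = 31; c2=6
v=8: >3, count = 31*2+8 = 70; c2=7
v=6: >3, count = 70*2+6 = 146; c2=8
v=14: >3, count = 146*2+14 = 306; c2=9
v=5: >3, count = 306*2+5 = 617; c2=10
v=12: >3, count = 617*2+12 = 1246; c2=11
v=0: not >3, count = 1246+1 = 1247; c2=11
count-c2 = 1247-11 = 1236

1236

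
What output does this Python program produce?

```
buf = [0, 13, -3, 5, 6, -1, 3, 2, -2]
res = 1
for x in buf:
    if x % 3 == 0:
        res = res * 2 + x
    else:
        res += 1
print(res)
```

35

x=0: %3==0, res = 1*2+0 = 2
x=13: not %3==0, res = 2+1 = 3
x=-3: %3==0, res = 3*2+(-3) = 3
x=5: not %3==0, res = 3+1 = 4
x=6: %3==0, res = 4*2+6 = 14
x=-1: not %3==0, res = 14+1 = 15
x=3: %3==0, res = 15*2+3 = 33
x=2: not %3==0, res = 33+1 = 34
x=-2: not %3==0, res = 34+1 = 35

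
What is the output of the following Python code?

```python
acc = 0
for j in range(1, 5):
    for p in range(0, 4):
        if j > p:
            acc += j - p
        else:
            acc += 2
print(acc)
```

j=1,p=0: 1>0, acc = 0+1 = 1
j=1,p=1: not 1>1, acc = 1+2 = 3
j=1,p=2: not 1>2, acc = 3+2 = 5
j=1,p=3: not 1>3, acc = 5+2 = 7
j=2,p=0: 2>0, acc = 7+2 = 9
j=2,p=1: 2>1, acc = 9+1 = 10
j=2,p=2: not 2>2, acc = 10+2 = 12
j=2,p=3: not 2>3, acc = 12+2 = 14
j=3,p=0: 3>0, acc = 14+3 = 17
j=3,p=1: 3>1, acc = 17+2 = 19
j=3,p=2: 3>2, acc = 19+1 = 20
j=3,p=3: not 3>3, acc = 20+2 = 22
j=4,p=0: 4>0, acc = 22+4 = 26
j=4,p=1: 4>1, acc = 26+3 = 29
j=4,p=2: 4>2, acc = 29+2 = 31
j=4,p=3: 4>3, acc = 31+1 = 32

32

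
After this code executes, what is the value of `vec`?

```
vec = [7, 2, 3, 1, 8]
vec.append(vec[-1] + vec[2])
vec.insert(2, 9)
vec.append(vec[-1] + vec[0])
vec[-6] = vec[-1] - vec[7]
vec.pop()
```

append vec[-1]+vec[2] = 8+3 = 11 → [7, 2, 3, 1, 8, 11]
insert 9 at 2 → [7, 2, 9, 3, 1, 8, 11]
append vec[-1]+vec[0] = 11+7 = 18 → [7, 2, 9, 3, 1, 8, 11, 18]
vec[-6] = vec[-1]-vec[7] = 18-18 = 0 → [7, 2, 0, 3, 1, 8, 11, 18]
pop() removes 18 → [7, 2, 0, 3, 1, 8, 11]

[7, 2, 0, 3, 1, 8, 11]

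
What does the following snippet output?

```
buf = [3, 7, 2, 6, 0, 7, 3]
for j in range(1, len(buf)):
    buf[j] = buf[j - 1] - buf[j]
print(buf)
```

[3, -4, -6, -12, -12, -19, -22]

j=1: buf[1] = 3-7 = -4 → [3, -4, 2, 6, 0, 7, 3]
j=2: buf[2] = (-4)-2 = -6 → [3, -4, -6, 6, 0, 7, 3]
j=3: buf[3] = (-6)-6 = -12 → [3, -4, -6, -12, 0, 7, 3]
j=4: buf[4] = (-12)-0 = -12 → [3, -4, -6, -12, -12, 7, 3]
j=5: buf[5] = (-12)-7 = -19 → [3, -4, -6, -12, -12, -19, 3]
j=6: buf[6] = (-19)-3 = -22 → [3, -4, -6, -12, -12, -19, -22]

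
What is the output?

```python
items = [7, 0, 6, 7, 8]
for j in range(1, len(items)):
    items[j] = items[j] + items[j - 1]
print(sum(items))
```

75

j=1: items[1] = 0+7 = 7 → [7, 7, 6, 7, 8]
j=2: items[2] = 6+7 = 13 → [7, 7, 13, 7, 8]
j=3: items[3] = 7+13 = 20 → [7, 7, 13, 20, 8]
j=4: items[4] = 8+20 = 28 → [7, 7, 13, 20, 28]
sum = 75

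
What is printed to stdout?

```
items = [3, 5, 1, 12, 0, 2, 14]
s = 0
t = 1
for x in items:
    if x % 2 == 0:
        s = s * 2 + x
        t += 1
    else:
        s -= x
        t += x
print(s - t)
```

-44

x=3: not even, s = 0-3 = -3; t=4
x=5: not even, s = (-3)-5 = -8; t=9
x=1: not even, s = (-8)-1 = -9; t=10
x=12: even, s = (-9)*2+12 = -6; t=11
x=0: even, s = (-6)*2+0 = -12; t=12
x=2: even, s = (-12)*2+2 = -22; t=13
x=14: even, s = (-22)*2+14 = -30; t=14
s-t = (-30)-14 = -44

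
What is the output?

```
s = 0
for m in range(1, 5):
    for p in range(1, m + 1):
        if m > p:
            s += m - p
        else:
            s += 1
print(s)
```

m=1,p=1: not 1>1, s = 0+1 = 1
m=2,p=1: 2>1, s = 1+1 = 2
m=2,p=2: not 2>2, s = 2+1 = 3
m=3,p=1: 3>1, s = 3+2 = 5
m=3,p=2: 3>2, s = 5+1 = 6
m=3,p=3: not 3>3, s = 6+1 = 7
m=4,p=1: 4>1, s = 7+3 = 10
m=4,p=2: 4>2, s = 10+2 = 12
m=4,p=3: 4>3, s = 12+1 = 13
m=4,p=4: not 4>4, s = 13+1 = 14

14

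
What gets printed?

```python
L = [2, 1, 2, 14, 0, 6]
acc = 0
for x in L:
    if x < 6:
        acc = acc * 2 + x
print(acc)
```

x=2: <6, acc = 0*2+2 = 2
x=1: <6, acc = 2*2+1 = 5
x=2: <6, acc = 5*2+2 = 12
x=14: not <6
x=0: <6, acc = 12*2+0 = 24
x=6: not <6

24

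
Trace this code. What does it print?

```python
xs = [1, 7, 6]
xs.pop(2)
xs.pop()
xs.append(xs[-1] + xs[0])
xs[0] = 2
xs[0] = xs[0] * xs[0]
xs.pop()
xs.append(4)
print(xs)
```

[4, 4]

pop(2) removes 6 → [1, 7]
pop() removes 7 → [1]
append xs[-1]+xs[0] = 1+1 = 2 → [1, 2]
xs[0] = 2 → [2, 2]
xs[0] = xs[0]*xs[0] = 2*2 = 4 → [4, 2]
pop() removes 2 → [4]
append 4 → [4, 4]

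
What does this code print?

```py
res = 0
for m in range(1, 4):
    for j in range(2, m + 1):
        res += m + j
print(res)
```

m=2,j=2: res = 0+4 = 4
m=3,j=2: res = 4+5 = 9
m=3,j=3: res = 9+6 = 15

15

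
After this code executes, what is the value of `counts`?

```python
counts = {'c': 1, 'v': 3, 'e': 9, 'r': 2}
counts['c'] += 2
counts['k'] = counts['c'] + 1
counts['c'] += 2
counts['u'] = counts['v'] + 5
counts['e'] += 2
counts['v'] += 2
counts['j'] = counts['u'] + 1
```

counts['c'] = 1+2 = 3 → {'c': 3, 'v': 3, 'e': 9, 'r': 2}
counts['k'] = counts['c']+1 = 4 → {'c': 3, 'v': 3, 'e': 9, 'r': 2, 'k': 4}
counts['c'] = 3+2 = 5 → {'c': 5, 'v': 3, 'e': 9, 'r': 2, 'k': 4}
counts['u'] = counts['v']+5 = 8 → {'c': 5, 'v': 3, 'e': 9, 'r': 2, 'k': 4, 'u': 8}
counts['e'] = 9+2 = 11 → {'c': 5, 'v': 3, 'e': 11, 'r': 2, 'k': 4, 'u': 8}
counts['v'] = 3+2 = 5 → {'c': 5, 'v': 5, 'e': 11, 'r': 2, 'k': 4, 'u': 8}
counts['j'] = counts['u']+1 = 9 → {'c': 5, 'v': 5, 'e': 11, 'r': 2, 'k': 4, 'u': 8, 'j': 9}

{'c': 5, 'v': 5, 'e': 11, 'r': 2, 'k': 4, 'u': 8, 'j': 9}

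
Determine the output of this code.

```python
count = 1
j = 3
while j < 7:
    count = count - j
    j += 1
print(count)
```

j=3: count = 1-3 = -2
j=4: count = (-2)-4 = -6
j=5: count = (-6)-5 = -11
j=6: count = (-11)-6 = -17

-17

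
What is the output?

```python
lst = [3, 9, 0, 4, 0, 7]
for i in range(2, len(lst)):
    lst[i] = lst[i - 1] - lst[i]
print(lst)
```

[3, 9, 9, 5, 5, -2]

i=2: lst[2] = 9-0 = 9 → [3, 9, 9, 4, 0, 7]
i=3: lst[3] = 9-4 = 5 → [3, 9, 9, 5, 0, 7]
i=4: lst[4] = 5-0 = 5 → [3, 9, 9, 5, 5, 7]
i=5: lst[5] = 5-7 = -2 → [3, 9, 9, 5, 5, -2]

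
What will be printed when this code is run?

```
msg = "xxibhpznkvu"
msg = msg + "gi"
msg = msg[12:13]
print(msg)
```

+ 'gi' → 'xxibhpznkvugi'
slice [12:13] → 'i'

i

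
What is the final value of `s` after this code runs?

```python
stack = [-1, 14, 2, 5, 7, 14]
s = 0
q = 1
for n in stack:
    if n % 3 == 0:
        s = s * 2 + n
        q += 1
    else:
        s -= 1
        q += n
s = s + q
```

36

n=-1: not %3==0, s = 0-1 = -1; q=0
n=14: not %3==0, s = (-1)-1 = -2; q=14
n=2: not %3==0, s = (-2)-1 = -3; q=16
n=5: not %3==0, s = (-3)-1 = -4; q=21
n=7: not %3==0, s = (-4)-1 = -5; q=28
n=14: not %3==0, s = (-5)-1 = -6; q=42
s+q = (-6)+42 = 36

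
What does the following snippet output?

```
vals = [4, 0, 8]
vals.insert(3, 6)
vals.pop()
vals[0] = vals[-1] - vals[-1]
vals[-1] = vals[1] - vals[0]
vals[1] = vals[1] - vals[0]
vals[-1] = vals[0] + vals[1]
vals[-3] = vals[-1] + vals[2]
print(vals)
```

[0, 0, 0]

insert 6 at 3 → [4, 0, 8, 6]
pop() removes 6 → [4, 0, 8]
vals[0] = vals[-1]-vals[-1] = 8-8 = 0 → [0, 0, 8]
vals[-1] = vals[1]-vals[0] = 0-0 = 0 → [0, 0, 0]
vals[1] = vals[1]-vals[0] = 0-0 = 0 → [0, 0, 0]
vals[-1] = vals[0]+vals[1] = 0+0 = 0 → [0, 0, 0]
vals[-3] = vals[-1]+vals[2] = 0+0 = 0 → [0, 0, 0]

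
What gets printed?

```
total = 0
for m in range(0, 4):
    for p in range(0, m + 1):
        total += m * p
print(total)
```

25

m=0,p=0: total = 0+0 = 0
m=1,p=0: total = 0+0 = 0
m=1,p=1: total = 0+1 = 1
m=2,p=0: total = 1+0 = 1
m=2,p=1: total = 1+2 = 3
m=2,p=2: total = 3+4 = 7
m=3,p=0: total = 7+0 = 7
m=3,p=1: total = 7+3 = 10
m=3,p=2: total = 10+6 = 16
m=3,p=3: total = 16+9 = 25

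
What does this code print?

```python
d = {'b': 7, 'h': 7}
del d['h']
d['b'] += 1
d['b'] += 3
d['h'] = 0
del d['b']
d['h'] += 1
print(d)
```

{'h': 1}

del 'h' → {'b': 7}
d['b'] = 7+1 = 8 → {'b': 8}
d['b'] = 8+3 = 11 → {'b': 11}
d['h'] = 0 → {'b': 11, 'h': 0}
del 'b' → {'h': 0}
d['h'] = 0+1 = 1 → {'h': 1}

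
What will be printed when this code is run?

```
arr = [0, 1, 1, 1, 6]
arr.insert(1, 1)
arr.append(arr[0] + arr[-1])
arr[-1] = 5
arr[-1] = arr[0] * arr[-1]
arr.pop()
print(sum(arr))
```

10

insert 1 at 1 → [0, 1, 1, 1, 1, 6]
append arr[0]+arr[-1] = 0+6 = 6 → [0, 1, 1, 1, 1, 6, 6]
arr[-1] = 5 → [0, 1, 1, 1, 1, 6, 5]
arr[-1] = arr[0]*arr[-1] = 0*5 = 0 → [0, 1, 1, 1, 1, 6, 0]
pop() removes 0 → [0, 1, 1, 1, 1, 6]
sum = 10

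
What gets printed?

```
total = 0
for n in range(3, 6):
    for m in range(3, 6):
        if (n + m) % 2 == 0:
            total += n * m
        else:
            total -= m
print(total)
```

n=3,m=3: even sum, total = 0+9 = 9
n=3,m=4: odd sum, total = 9-4 = 5
n=3,m=5: even sum, total = 5+15 = 20
n=4,m=3: odd sum, total = 20-3 = 17
n=4,m=4: even sum, total = 17+16 = 33
n=4,m=5: odd sum, total = 33-5 = 28
n=5,m=3: even sum, total = 28+15 = 43
n=5,m=4: odd sum, total = 43-4 = 39
n=5,m=5: even sum, total = 39+25 = 64

64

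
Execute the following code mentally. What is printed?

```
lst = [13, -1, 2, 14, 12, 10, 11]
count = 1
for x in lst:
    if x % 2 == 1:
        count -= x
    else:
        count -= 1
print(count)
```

x=13: odd, count = 1-13 = -12
x=-1: odd, count = (-12)-(-1) = -11
x=2: not odd, count = (-11)-1 = -12
x=14: not odd, count = (-12)-1 = -13
x=12: not odd, count = (-13)-1 = -14
x=10: not odd, count = (-14)-1 = -15
x=11: odd, count = (-15)-11 = -26

-26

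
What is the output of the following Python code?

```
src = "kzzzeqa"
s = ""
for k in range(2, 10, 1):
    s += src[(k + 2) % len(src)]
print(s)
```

k=2: add src[4]='e' → 'e'
k=3: add src[5]='q' → 'eq'
k=4: add src[6]='a' → 'eqa'
k=5: add src[0]='k' → 'eqak'
k=6: add src[1]='z' → 'eqakz'
k=7: add src[2]='z' → 'eqakzz'
k=8: add src[3]='z' → 'eqakzzz'
k=9: add src[4]='e' → 'eqakzzze'

eqakzzze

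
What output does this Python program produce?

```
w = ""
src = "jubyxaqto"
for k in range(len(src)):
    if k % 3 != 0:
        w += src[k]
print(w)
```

k=0: skip
k=1: add 'u' → 'u'
k=2: add 'b' → 'ub'
k=3: skip
k=4: add 'x' → 'ubx'
k=5: add 'a' → 'ubxa'
k=6: skip
k=7: add 't' → 'ubxat'
k=8: add 'o' → 'ubxato'

ubxato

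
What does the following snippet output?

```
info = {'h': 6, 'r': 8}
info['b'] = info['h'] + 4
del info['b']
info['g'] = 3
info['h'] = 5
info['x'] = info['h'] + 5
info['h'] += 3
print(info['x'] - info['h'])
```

2

info['b'] = info['h']+4 = 10 → {'h': 6, 'r': 8, 'b': 10}
del 'b' → {'h': 6, 'r': 8}
info['g'] = 3 → {'h': 6, 'r': 8, 'g': 3}
info['h'] = 5 → {'h': 5, 'r': 8, 'g': 3}
info['x'] = info['h']+5 = 10 → {'h': 5, 'r': 8, 'g': 3, 'x': 10}
info['h'] = 5+3 = 8 → {'h': 8, 'r': 8, 'g': 3, 'x': 10}
info['x']-info['h'] = 10-8 = 2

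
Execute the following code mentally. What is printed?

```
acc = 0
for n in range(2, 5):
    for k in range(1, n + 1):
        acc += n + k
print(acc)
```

n=2,k=1: acc = 0+3 = 3
n=2,k=2: acc = 3+4 = 7
n=3,k=1: acc = 7+4 = 11
n=3,k=2: acc = 11+5 = 16
n=3,k=3: acc = 16+6 = 22
n=4,k=1: acc = 22+5 = 27
n=4,k=2: acc = 27+6 = 33
n=4,k=3: acc = 33+7 = 40
n=4,k=4: acc = 40+8 = 48

48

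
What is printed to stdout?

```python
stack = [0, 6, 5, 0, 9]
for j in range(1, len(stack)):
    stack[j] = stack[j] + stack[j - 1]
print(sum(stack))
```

48

j=1: stack[1] = 6+0 = 6 → [0, 6, 5, 0, 9]
j=2: stack[2] = 5+6 = 11 → [0, 6, 11, 0, 9]
j=3: stack[3] = 0+11 = 11 → [0, 6, 11, 11, 9]
j=4: stack[4] = 9+11 = 20 → [0, 6, 11, 11, 20]
sum = 48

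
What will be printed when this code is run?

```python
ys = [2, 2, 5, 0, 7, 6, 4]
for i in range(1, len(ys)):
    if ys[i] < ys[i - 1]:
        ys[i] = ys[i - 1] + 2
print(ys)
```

[2, 2, 5, 7, 7, 9, 11]

i=1: 2>=2, unchanged → [2, 2, 5, 0, 7, 6, 4]
i=2: 5>=2, unchanged → [2, 2, 5, 0, 7, 6, 4]
i=3: 0<5, ys[3] = 5+2 = 7 → [2, 2, 5, 7, 7, 6, 4]
i=4: 7>=7, unchanged → [2, 2, 5, 7, 7, 6, 4]
i=5: 6<7, ys[5] = 7+2 = 9 → [2, 2, 5, 7, 7, 9, 4]
i=6: 4<9, ys[6] = 9+2 = 11 → [2, 2, 5, 7, 7, 9, 11]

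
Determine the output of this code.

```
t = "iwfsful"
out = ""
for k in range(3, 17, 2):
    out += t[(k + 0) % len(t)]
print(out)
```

suifflw

k=3: add t[3]='s' → 's'
k=5: add t[5]='u' → 'su'
k=7: add t[0]='i' → 'sui'
k=9: add t[2]='f' → 'suif'
k=11: add t[4]='f' → 'suiff'
k=13: add t[6]='l' → 'suiffl'
k=15: add t[1]='w' → 'suifflw'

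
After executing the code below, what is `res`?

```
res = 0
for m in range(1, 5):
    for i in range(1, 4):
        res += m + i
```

m=1,i=1: res = 0+2 = 2
m=1,i=2: res = 2+3 = 5
m=1,i=3: res = 5+4 = 9
m=2,i=1: res = 9+3 = 12
m=2,i=2: res = 12+4 = 16
m=2,i=3: res = 16+5 = 21
m=3,i=1: res = 21+4 = 25
m=3,i=2: res = 25+5 = 30
m=3,i=3: res = 30+6 = 36
m=4,i=1: res = 36+5 = 41
m=4,i=2: res = 41+6 = 47
m=4,i=3: res = 47+7 = 54

54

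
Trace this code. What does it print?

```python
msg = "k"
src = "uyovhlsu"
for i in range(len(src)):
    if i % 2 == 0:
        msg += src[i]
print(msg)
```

kuohs

i=0: add 'u' → 'ku'
i=1: skip
i=2: add 'o' → 'kuo'
i=3: skip
i=4: add 'h' → 'kuoh'
i=5: skip
i=6: add 's' → 'kuohs'
i=7: skip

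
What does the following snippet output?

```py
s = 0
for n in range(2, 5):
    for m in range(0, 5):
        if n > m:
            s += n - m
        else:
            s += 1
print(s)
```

25

n=2,m=0: 2>0, s = 0+2 = 2
n=2,m=1: 2>1, s = 2+1 = 3
n=2,m=2: not 2>2, s = 3+1 = 4
n=2,m=3: not 2>3, s = 4+1 = 5
n=2,m=4: not 2>4, s = 5+1 = 6
n=3,m=0: 3>0, s = 6+3 = 9
n=3,m=1: 3>1, s = 9+2 = 11
n=3,m=2: 3>2, s = 11+1 = 12
n=3,m=3: not 3>3, s = 12+1 = 13
n=3,m=4: not 3>4, s = 13+1 = 14
n=4,m=0: 4>0, s = 14+4 = 18
n=4,m=1: 4>1, s = 18+3 = 21
n=4,m=2: 4>2, s = 21+2 = 23
n=4,m=3: 4>3, s = 23+1 = 24
n=4,m=4: not 4>4, s = 24+1 = 25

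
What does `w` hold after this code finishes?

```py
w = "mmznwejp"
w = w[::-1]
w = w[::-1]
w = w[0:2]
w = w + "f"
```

'mmf'

reverse → 'pjewnzmm'
reverse → 'mmznwejp'
slice [0:2] → 'mm'
+ 'f' → 'mmf'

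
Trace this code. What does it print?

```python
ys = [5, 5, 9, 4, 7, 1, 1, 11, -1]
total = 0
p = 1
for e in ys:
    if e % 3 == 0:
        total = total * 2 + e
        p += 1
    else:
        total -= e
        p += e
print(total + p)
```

1

e=5: not %3==0, total = 0-5 = -5; p=6
e=5: not %3==0, total = (-5)-5 = -10; p=11
e=9: %3==0, total = (-10)*2+9 = -11; p=12
e=4: not %3==0, total = (-11)-4 = -15; p=16
e=7: not %3==0, total = (-15)-7 = -22; p=23
e=1: not %3==0, total = (-22)-1 = -23; p=24
e=1: not %3==0, total = (-23)-1 = -24; p=25
e=11: not %3==0, total = (-24)-11 = -35; p=36
e=-1: not %3==0, total = (-35)-(-1) = -34; p=35
total+p = (-34)+35 = 1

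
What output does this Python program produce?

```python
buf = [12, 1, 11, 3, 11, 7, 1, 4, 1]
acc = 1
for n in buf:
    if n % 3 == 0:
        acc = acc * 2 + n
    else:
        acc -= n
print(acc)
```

-17

n=12: %3==0, acc = 1*2+12 = 14
n=1: not %3==0, acc = 14-1 = 13
n=11: not %3==0, acc = 13-11 = 2
n=3: %3==0, acc = 2*2+3 = 7
n=11: not %3==0, acc = 7-11 = -4
n=7: not %3==0, acc = (-4)-7 = -11
n=1: not %3==0, acc = (-11)-1 = -12
n=4: not %3==0, acc = (-12)-4 = -16
n=1: not %3==0, acc = (-16)-1 = -17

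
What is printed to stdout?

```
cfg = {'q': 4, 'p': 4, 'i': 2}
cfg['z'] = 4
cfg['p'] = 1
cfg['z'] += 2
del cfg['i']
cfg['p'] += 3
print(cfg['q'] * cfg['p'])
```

16

cfg['z'] = 4 → {'q': 4, 'p': 4, 'i': 2, 'z': 4}
cfg['p'] = 1 → {'q': 4, 'p': 1, 'i': 2, 'z': 4}
cfg['z'] = 4+2 = 6 → {'q': 4, 'p': 1, 'i': 2, 'z': 6}
del 'i' → {'q': 4, 'p': 1, 'z': 6}
cfg['p'] = 1+3 = 4 → {'q': 4, 'p': 4, 'z': 6}
cfg['q']*cfg['p'] = 4*4 = 16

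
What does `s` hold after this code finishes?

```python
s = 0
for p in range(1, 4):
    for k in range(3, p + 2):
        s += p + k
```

p=2,k=3: s = 0+5 = 5
p=3,k=3: s = 5+6 = 11
p=3,k=4: s = 11+7 = 18

18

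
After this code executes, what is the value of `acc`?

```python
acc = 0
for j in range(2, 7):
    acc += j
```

20

j=2: acc = 0+2 = 2
j=3: acc = 2+3 = 5
j=4: acc = 5+4 = 9
j=5: acc = 9+5 = 14
j=6: acc = 14+6 = 20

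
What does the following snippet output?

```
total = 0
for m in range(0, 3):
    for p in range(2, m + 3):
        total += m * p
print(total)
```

23

m=0,p=2: total = 0+0 = 0
m=1,p=2: total = 0+2 = 2
m=1,p=3: total = 2+3 = 5
m=2,p=2: total = 5+4 = 9
m=2,p=3: total = 9+6 = 15
m=2,p=4: total = 15+8 = 23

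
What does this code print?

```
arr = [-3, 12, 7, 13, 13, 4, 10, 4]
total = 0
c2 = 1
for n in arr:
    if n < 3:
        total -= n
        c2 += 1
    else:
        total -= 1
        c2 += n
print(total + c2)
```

61

n=-3: <3, total = 0-(-3) = 3; c2=2
n=12: not <3, total = 3-1 = 2; c2=14
n=7: not <3, total = 2-1 = 1; c2=21
n=13: not <3, total = 1-1 = 0; c2=34
n=13: not <3, total = 0-1 = -1; c2=47
n=4: not <3, total = (-1)-1 = -2; c2=51
n=10: not <3, total = (-2)-1 = -3; c2=61
n=4: not <3, total = (-3)-1 = -4; c2=65
total+c2 = (-4)+65 = 61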